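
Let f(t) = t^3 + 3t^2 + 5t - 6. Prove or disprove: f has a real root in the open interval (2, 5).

f(2) = 24 and f(5) = 219, both positive.
The derivative f'(t) = 3t^2 + 6t + 5 is a quadratic with discriminant 6² − 4·3·5 = -24 < 0; it never vanishes, so it is always positive (sign of the leading coefficient).
Hence f is strictly increasing on ℝ, and in particular on [2, 5]. A strictly monotone function with same-sign endpoint values stays positive on the whole interval, so f has no zero in (2, 5).

No.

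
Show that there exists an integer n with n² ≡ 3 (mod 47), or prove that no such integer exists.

n = 12 works: 12² = 144, and 144 − 3 = 141 = 3·47.

n = 12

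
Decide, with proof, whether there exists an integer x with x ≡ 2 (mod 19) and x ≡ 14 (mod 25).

x = 439

The moduli 19 and 25 are coprime, so by the Chinese Remainder Theorem a unique solution modulo 475 exists.
Write x = 2 + 19t and require 2 + 19t ≡ 14 (mod 25), i.e. 19t ≡ 12 (mod 25).
Invert 19 mod 25 by the Euclidean algorithm: 25 = 1·19 + 6, 19 = 3·6 + 1, 6 = 6·1 + 0; back-substituting, 1 = 19 − 3·6 = 19 − 3·(25 − 1·19) = −3·25 + 4·19. Hence 19·4 ≡ 1, so 19⁻¹ ≡ 4 (mod 25).
Multiplying by 4: t ≡ 4·12 = 48 ≡ 23 (mod 25).
With t = 23: x = 2 + 19·23 = 439.
Indeed 439 ≡ 2 (mod 19) and 439 ≡ 14 (mod 25).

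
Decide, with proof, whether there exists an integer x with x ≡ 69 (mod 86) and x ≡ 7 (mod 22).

The moduli are not coprime: gcd(86, 22) = 2. Compatibility requires 2 ∣ (7 − 69) = -62, which holds, so solutions exist.
Put x = 69 + 86t, so we need 86t ≡ 4 (mod 22), equivalently (divide by 2) 43t ≡ 2 (mod 11).
43 ≡ 10 (mod 11), so this reads 10t ≡ 2 (mod 11). To invert 10 modulo 11: 11 = 1·10 + 1, 10 = 10·1 + 0, and unwinding, 1 = 11 − 1·10. Thus 10⁻¹ ≡ -1 ≡ 10 (mod 11).
Therefore t ≡ 10·2 = 20 ≡ 9 (mod 11).
Then x = 69 + 86·9 = 843.
Check: 843 mod 86 = 69, 843 mod 22 = 7. ✓

x = 843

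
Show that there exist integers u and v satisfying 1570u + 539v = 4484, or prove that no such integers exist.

Since gcd(1570, 539) = 1, every integer is an integer combination of 1570 and 539.
Euclidean algorithm: 1570 = 2·539 + 492, 539 = 1·492 + 47, 492 = 10·47 + 22, 47 = 2·22 + 3, 22 = 7·3 + 1, 3 = 3·1 + 0.
Back-substituting, 1 = 22 − 7·3 = 22 − 7·(47 − 2·22) = −7·47 + 15·22 = −7·47 + 15·(492 − 10·47) = 15·492 − 157·47 = 15·492 − 157·(539 − 1·492) = −157·539 + 172·492 = −157·539 + 172·(1570 − 2·539) = 172·1570 − 501·539; that is, 1570·172 + 539·(-501) = 1.
Multiplying through by 4484: u = 172·4484 = 771248, v = (-501)·4484 = -2246484 is a solution.
Shifting by a multiple of (539, −1570) keeps it a solution: u = 771248 − 1430·539 = 478, v = -2246484 + 1430·1570 = -1384.
Indeed 1570·478 + 539·(-1384) = 750460 − 745976 = 4484.

u = 478, v = -1384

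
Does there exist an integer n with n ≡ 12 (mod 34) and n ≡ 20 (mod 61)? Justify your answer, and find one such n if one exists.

n = 386

The moduli 34 and 61 are coprime, so by the Chinese Remainder Theorem a unique solution modulo 2074 exists.
Any solution of the first congruence is n = 12 + 34t; substituting into the second, 34t ≡ 20 − 12 ≡ 8 (mod 61).
Since 34·9 = 306 = 5·61 + 1, the inverse of 34 mod 61 is 9.
Multiplying by 9: t ≡ 9·8 = 72 ≡ 11 (mod 61).
Taking t = 11 gives n = 12 + 34·11 = 386.
Verify: 386 = 11·34 + 12 and 386 = 6·61 + 20. ✓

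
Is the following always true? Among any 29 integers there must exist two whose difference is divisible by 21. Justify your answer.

Partition the integers by their residue mod 21; there are 21 classes.
Placing 29 integers into 21 classes, some class receives at least two — say a and b.
Their difference a − b is then a multiple of 21.

Yes, this is always true.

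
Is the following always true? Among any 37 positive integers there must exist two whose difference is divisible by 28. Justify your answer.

True.

Partition the integers by their residue mod 28; there are 28 classes.
Placing 37 integers into 28 classes, some class receives at least two — say a and b.
Their difference a − b is then a multiple of 28.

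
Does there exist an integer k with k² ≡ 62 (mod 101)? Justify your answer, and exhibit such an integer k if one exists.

No such integer exists.

101 is prime, so by Euler's criterion 62 is a square mod 101 iff 62^((101−1)/2) = 62^50 ≡ 1 (mod 101).
Repeated squaring mod 101: 62^2 = 3844 ≡ 6; 62^4 ≡ 6² = 36 ≡ 36; 62^8 ≡ 36² = 1296 ≡ 84; 62^16 ≡ 84² = 7056 ≡ 87; 62^32 ≡ 87² = 7569 ≡ 95.
Since 50 = 32 + 16 + 2, 62^50 ≡ 95 · 87 · 6; multiplying out mod 101: 95·87 = 8265 ≡ 84, then 84·6 = 504 ≡ 100. Thus 62^50 ≡ 100 ≡ −1 (mod 101).
By Euler's criterion 62 is a quadratic non-residue mod 101: no k satisfies k² ≡ 62 (mod 101).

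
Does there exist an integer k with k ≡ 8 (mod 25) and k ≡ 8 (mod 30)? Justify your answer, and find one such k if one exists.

k = 8

Here gcd(25, 30) = 5, and both 8 and 8 leave remainder 3 mod 5, so the system is consistent.
The smallest candidate k = 8 works directly: 8 ≡ 8 (mod 30).
Verify: 8 = 0·25 + 8 and 8 = 0·30 + 8. ✓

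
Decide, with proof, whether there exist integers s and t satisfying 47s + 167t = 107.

s = 84, t = -23

47 and 167 are coprime, so 47s + 167t ranges over all of ℤ.
Run the Euclidean algorithm on 167 and 47: 167 = 3·47 + 26, 47 = 1·26 + 21, 26 = 1·21 + 5, 21 = 4·5 + 1, 5 = 5·1 + 0.
Working back up the chain: 1 = 21 − 4·5 = 21 − 4·(26 − 1·21) = −4·26 + 5·21 = −4·26 + 5·(47 − 1·26) = 5·47 − 9·26 = 5·47 − 9·(167 − 3·47) = −9·167 + 32·47. So 47·32 + 167·(-9) = 1.
Scaling by 107 gives the particular solution (s, t) = (3424, -963).
Shifting by a multiple of (167, −47) keeps it a solution: s = 3424 − 20·167 = 84, t = -963 + 20·47 = -23.
Check: 47·84 + 167·(-23) = 3948 − 3841 = 107. ✓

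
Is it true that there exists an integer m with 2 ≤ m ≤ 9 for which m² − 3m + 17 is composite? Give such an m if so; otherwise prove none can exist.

At m = 6: 6² − 3·6 + 17 = 35 = 5·7, which is composite.

m = 6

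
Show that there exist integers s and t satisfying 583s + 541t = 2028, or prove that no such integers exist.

583 and 541 are coprime, so 583s + 541t ranges over all of ℤ.
Run the Euclidean algorithm on 583 and 541: 583 = 1·541 + 42, 541 = 12·42 + 37, 42 = 1·37 + 5, 37 = 7·5 + 2, 5 = 2·2 + 1, 2 = 2·1 + 0.
Back-substituting, 1 = 5 − 2·2 = 5 − 2·(37 − 7·5) = −2·37 + 15·5 = −2·37 + 15·(42 − 1·37) = 15·42 − 17·37 = 15·42 − 17·(541 − 12·42) = −17·541 + 219·42 = −17·541 + 219·(583 − 1·541) = 219·583 − 236·541; that is, 583·219 + 541·(-236) = 1.
Scaling by 2028 gives the particular solution (s, t) = (444132, -478608).
Shifting by a multiple of (541, −583) keeps it a solution: s = 444132 − 820·541 = 512, t = -478608 + 820·583 = -548.
Check: 583·512 + 541·(-548) = 298496 − 296468 = 2028. ✓

s = 512, t = -548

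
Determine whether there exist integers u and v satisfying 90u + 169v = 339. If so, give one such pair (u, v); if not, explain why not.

u = 77, v = -39

Since gcd(90, 169) = 1, every integer is an integer combination of 90 and 169.
Dividing repeatedly: 169 = 1·90 + 79, 90 = 1·79 + 11, 79 = 7·11 + 2, 11 = 5·2 + 1, 2 = 2·1 + 0.
Back-substituting, 1 = 11 − 5·2 = 11 − 5·(79 − 7·11) = −5·79 + 36·11 = −5·79 + 36·(90 − 1·79) = 36·90 − 41·79 = 36·90 − 41·(169 − 1·90) = −41·169 + 77·90; that is, 90·77 + 169·(-41) = 1.
Multiplying through by 339: u = 77·339 = 26103, v = (-41)·339 = -13899 is a solution.
The general solution is u = 26103 + 169k, v = -13899 − 90k; taking k = -154 gives the smaller pair u = 77, v = -39.
Indeed 90·77 + 169·(-39) = 6930 − 6591 = 339.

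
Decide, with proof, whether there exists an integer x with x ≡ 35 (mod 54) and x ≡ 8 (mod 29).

The moduli 54 and 29 are coprime, so by the Chinese Remainder Theorem a unique solution modulo 1566 exists.
Write x = 35 + 54t and require 35 + 54t ≡ 8 (mod 29), i.e. 54t ≡ 2 (mod 29).
54 ≡ 25 (mod 29), so this reads 25t ≡ 2 (mod 29). Since 25·7 = 175 = 6·29 + 1, the inverse of 25 mod 29 is 7.
Therefore t ≡ 7·2 = 14 (mod 29).
With t = 14: x = 35 + 54·14 = 791.
Verify: 791 = 14·54 + 35 and 791 = 27·29 + 8. ✓

x = 791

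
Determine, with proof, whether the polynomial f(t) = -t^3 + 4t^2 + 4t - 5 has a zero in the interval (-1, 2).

f(-1) = -4 and f(2) = 11, which have opposite signs.
f is continuous everywhere (it is a polynomial), in particular on [-1, 2].
By the Intermediate Value Theorem f must vanish at some point of (-1, 2).

Such a root exists.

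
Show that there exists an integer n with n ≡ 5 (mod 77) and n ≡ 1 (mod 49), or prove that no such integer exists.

No such integer exists.

Reduce both congruences modulo 7, which divides 77 and 49: they say n ≡ 5 (mod 7) and n ≡ 1 (mod 7).
But 5 mod 7 = 5 while 1 mod 7 = 1, a contradiction.
Hence the system has no solution.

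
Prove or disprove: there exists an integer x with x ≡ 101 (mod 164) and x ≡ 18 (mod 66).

No such integer exists.

Reduce both congruences modulo 2, which divides 164 and 66: they say x ≡ 101 (mod 2) and x ≡ 18 (mod 2).
However 101 ≡ 1 and 18 ≡ 0 (mod 2), and 1 ≠ 0.
Therefore no such x exists.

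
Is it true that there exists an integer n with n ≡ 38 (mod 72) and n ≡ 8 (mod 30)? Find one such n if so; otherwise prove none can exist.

Here gcd(72, 30) = 6, and both 38 and 8 leave remainder 2 mod 6, so the system is consistent.
The smallest candidate n = 38 works directly: 38 ≡ 8 (mod 30).
Indeed 38 ≡ 38 (mod 72) and 38 ≡ 8 (mod 30).

n = 38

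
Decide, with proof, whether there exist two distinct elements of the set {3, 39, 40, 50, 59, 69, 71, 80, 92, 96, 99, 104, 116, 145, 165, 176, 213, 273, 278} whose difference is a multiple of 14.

Both 3 and 59 leave remainder 3 on division by 14; their difference 56 = 4·14 is a multiple of 14.

The pair (3, 59) works.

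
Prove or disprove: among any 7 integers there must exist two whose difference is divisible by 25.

No; for instance {123, 124, 125, 126, 127, 128, 129} is a counterexample.

Consider the 7 integers 123, 124, …, 129. They lie in distinct residue classes modulo 25, since 7 ≤ 25.
No two share a residue, so no pair has difference divisible by 25; the claim fails for this set.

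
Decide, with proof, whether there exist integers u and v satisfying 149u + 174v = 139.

u = 71, v = -60

Since gcd(149, 174) = 1, every integer is an integer combination of 149 and 174.
Euclidean algorithm: 174 = 1·149 + 25, 149 = 5·25 + 24, 25 = 1·24 + 1, 24 = 24·1 + 0.
Back-substituting, 1 = 25 − 1·24 = 25 − (149 − 5·25) = −149 + 6·25 = −149 + 6·(174 − 1·149) = 6·174 − 7·149; that is, 149·(-7) + 174·6 = 1.
Multiplying through by 139: u = (-7)·139 = -973, v = 6·139 = 834 is a solution.
Adding 6·174 to u and subtracting 6·149 from v gives the tidier solution (71, -60).
Check: 149·71 + 174·(-60) = 10579 − 10440 = 139. ✓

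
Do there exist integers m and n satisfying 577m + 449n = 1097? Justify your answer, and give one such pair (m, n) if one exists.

577 and 449 are coprime, so 577m + 449n ranges over all of ℤ.
Run the Euclidean algorithm on 577 and 449: 577 = 1·449 + 128, 449 = 3·128 + 65, 128 = 1·65 + 63, 65 = 1·63 + 2, 63 = 31·2 + 1, 2 = 2·1 + 0.
Back-substituting, 1 = 63 − 31·2 = 63 − 31·(65 − 1·63) = −31·65 + 32·63 = −31·65 + 32·(128 − 1·65) = 32·128 − 63·65 = 32·128 − 63·(449 − 3·128) = −63·449 + 221·128 = −63·449 + 221·(577 − 1·449) = 221·577 − 284·449; that is, 577·221 + 449·(-284) = 1.
Multiplying through by 1097: m = 221·1097 = 242437, n = (-284)·1097 = -311548 is a solution.
Subtracting 539·449 from m and adding 539·577 to n gives the tidier solution (426, -545).
Check: 577·426 + 449·(-545) = 245802 − 244705 = 1097. ✓

m = 426, n = -545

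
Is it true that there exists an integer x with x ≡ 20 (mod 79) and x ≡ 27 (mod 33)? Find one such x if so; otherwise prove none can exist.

x = 2469

gcd(79, 33) = 1, so the Chinese Remainder Theorem guarantees exactly one residue class mod 2607 satisfying both.
Any solution of the first congruence is x = 20 + 79t; substituting into the second, 79t ≡ 27 − 20 ≡ 7 (mod 33).
79 ≡ 13 (mod 33), so this reads 13t ≡ 7 (mod 33). To invert 13 modulo 33: 33 = 2·13 + 7, 13 = 1·7 + 6, 7 = 1·6 + 1, 6 = 6·1 + 0, and unwinding, 1 = 7 − 1·6 = 7 − (13 − 1·7) = −13 + 2·7 = −13 + 2·(33 − 2·13) = 2·33 − 5·13. Thus 13⁻¹ ≡ -5 ≡ 28 (mod 33).
Multiplying by 28: t ≡ 28·7 = 196 ≡ 31 (mod 33).
Taking t = 31 gives x = 20 + 79·31 = 2469.
Check: 2469 mod 79 = 20, 2469 mod 33 = 27. ✓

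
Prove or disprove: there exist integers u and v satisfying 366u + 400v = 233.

Both 366 and 400 are divisible by gcd(366, 400) = 2, hence so is any combination 366u + 400v.
But 233 is not a multiple of 2 (it leaves remainder 1).
Hence no integers u, v satisfy the equation.

No such integers exist.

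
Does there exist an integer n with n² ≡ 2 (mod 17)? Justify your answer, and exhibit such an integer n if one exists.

Take n = 11. Then 11² = 121 = 7·17 + 2, so 11² ≡ 2 (mod 17).

n = 11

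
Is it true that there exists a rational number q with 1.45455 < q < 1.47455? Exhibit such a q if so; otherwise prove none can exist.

q = 19/13

Scale by 13: the interval becomes (18.90915, 19.16915), which contains the integer 19.
Hence 19/13 is a rational number with 1.45455 < 19/13 < 1.47455.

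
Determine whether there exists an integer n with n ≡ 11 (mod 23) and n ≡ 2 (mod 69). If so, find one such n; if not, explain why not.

There is no such integer.

gcd(23, 69) = 23. If n ≡ 11 (mod 23) and n ≡ 2 (mod 69), then n ≡ 11 (mod 23) and n ≡ 2 (mod 23).
But 11 mod 23 = 11 while 2 mod 23 = 2, a contradiction.
Hence the system has no solution.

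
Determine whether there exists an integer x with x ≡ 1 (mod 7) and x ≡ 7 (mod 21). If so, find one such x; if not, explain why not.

There is no such integer.

Both moduli are multiples of 7 = gcd(7, 21), so any solution would satisfy x ≡ 1 and x ≡ 7 modulo 7 simultaneously.
However 1 ≡ 1 and 7 ≡ 0 (mod 7), and 1 ≠ 0.
Therefore no such x exists.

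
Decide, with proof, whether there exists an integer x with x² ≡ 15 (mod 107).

No, no such integer exists.

Apply Euler's criterion with the prime 107: 15 is a quadratic residue iff 15^53 ≡ 1 (mod 107), and a non-residue iff it is ≡ −1.
Squaring successively (mod 107): 15^2 = 225 ≡ 11; 15^4 ≡ 11² = 121 ≡ 14; 15^8 ≡ 14² = 196 ≡ 89; 15^16 ≡ 89² = 7921 ≡ 3; 15^32 ≡ 3² = 9 ≡ 9.
Since 53 = 32 + 16 + 4 + 1, 15^53 ≡ 9 · 3 · 14 · 15; multiplying out mod 107: 9·3 = 27 ≡ 27, then 27·14 = 378 ≡ 57, then 57·15 = 855 ≡ 106. Thus 15^53 ≡ 106 ≡ −1 (mod 107).
By Euler's criterion 15 is a quadratic non-residue mod 107: no x satisfies x² ≡ 15 (mod 107).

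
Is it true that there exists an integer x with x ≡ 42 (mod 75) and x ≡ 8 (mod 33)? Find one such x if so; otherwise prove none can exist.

Both moduli are multiples of 3 = gcd(75, 33), so any solution would satisfy x ≡ 42 and x ≡ 8 modulo 3 simultaneously.
But 42 mod 3 = 0 while 8 mod 3 = 2, a contradiction.
Hence the system has no solution.

No, no such integer exists.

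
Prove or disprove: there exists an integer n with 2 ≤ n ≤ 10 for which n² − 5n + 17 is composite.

No such integer n in that range exists.

The values for n = 2, 3, …, 10 are 11, 11, 13, 17, 23, 31, 41, 53, 67, and each of these is prime.
So no value in the range makes the expression composite.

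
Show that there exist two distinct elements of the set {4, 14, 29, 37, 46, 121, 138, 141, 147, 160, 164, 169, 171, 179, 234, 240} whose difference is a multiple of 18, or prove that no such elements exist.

No, no such pair exists.

Two integers differ by a multiple of 18 exactly when they have the same residue mod 18. The residues are 4↦4, 14↦14, 29↦11, 37↦1, 46↦10, 121↦13, 138↦12, 141↦15, 147↦3, 160↦16, 164↦2, 169↦7, 171↦9, 179↦17, 234↦0, 240↦6.
These 16 residues are pairwise different, hence no difference of two elements is divisible by 18.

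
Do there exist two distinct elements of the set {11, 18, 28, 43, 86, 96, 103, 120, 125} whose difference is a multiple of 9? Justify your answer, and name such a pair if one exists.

Two integers differ by a multiple of 9 exactly when they have the same residue mod 9. The residues are 11↦2, 18↦0, 28↦1, 43↦7, 86↦5, 96↦6, 103↦4, 120↦3, 125↦8.
No residue repeats among the 9 elements, so no pair has difference ≡ 0 (mod 9).

No such pair exists.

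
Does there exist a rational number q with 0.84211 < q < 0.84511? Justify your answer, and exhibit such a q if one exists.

Look for a denominator N such that an integer falls strictly between N·0.84211 and N·0.84511. N = 32 works: 32·0.84211 = 26.94752 < 27 < 27.04352 = 32·0.84511.
Dividing back, 0.84211 < 27/32 < 0.84511, and 27/32 is rational.

q = 27/32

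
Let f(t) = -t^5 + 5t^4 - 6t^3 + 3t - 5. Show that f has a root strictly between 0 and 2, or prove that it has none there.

f(0) = -5 and f(2) = 1, which have opposite signs.
f is continuous everywhere (it is a polynomial), in particular on [0, 2].
By the Intermediate Value Theorem, f takes the value 0 somewhere in the open interval.

Such a root exists.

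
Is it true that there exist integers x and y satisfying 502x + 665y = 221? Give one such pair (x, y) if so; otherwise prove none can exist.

502 and 665 are coprime, so 502x + 665y ranges over all of ℤ.
Run the Euclidean algorithm on 665 and 502: 665 = 1·502 + 163, 502 = 3·163 + 13, 163 = 12·13 + 7, 13 = 1·7 + 6, 7 = 1·6 + 1, 6 = 6·1 + 0.
Unwinding: 1 = 7 − 1·6 = 7 − (13 − 1·7) = −13 + 2·7 = −13 + 2·(163 − 12·13) = 2·163 − 25·13 = 2·163 − 25·(502 − 3·163) = −25·502 + 77·163 = −25·502 + 77·(665 − 1·502) = 77·665 − 102·502, i.e. 502·(-102) + 665·77 = 1.
Multiplying through by 221: x = (-102)·221 = -22542, y = 77·221 = 17017 is a solution.
Shifting by a multiple of (665, −502) keeps it a solution: x = -22542 + 34·665 = 68, y = 17017 − 34·502 = -51.
Check: 502·68 + 665·(-51) = 34136 − 33915 = 221. ✓

x = 68, y = -51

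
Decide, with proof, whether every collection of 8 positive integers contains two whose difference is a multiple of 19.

No, the set {38, 39, 40, 41, 42, 43, 44, 45} is a counterexample.

Take the 8 consecutive integers 38, 39, …, 45: their residues mod 19 are all distinct because 8 ≤ 19.
No two share a residue, so no pair has difference divisible by 19; the claim fails for this set.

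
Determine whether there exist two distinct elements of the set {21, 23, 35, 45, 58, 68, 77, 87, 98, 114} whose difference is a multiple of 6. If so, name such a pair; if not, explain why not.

21 and 45 are such a pair.

Both 21 and 45 leave remainder 3 on division by 6; their difference 24 = 4·6 is a multiple of 6.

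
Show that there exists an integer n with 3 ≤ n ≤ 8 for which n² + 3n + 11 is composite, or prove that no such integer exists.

n = 4

At n = 4: 4² + 3·4 + 11 = 39 = 3·13, which is composite.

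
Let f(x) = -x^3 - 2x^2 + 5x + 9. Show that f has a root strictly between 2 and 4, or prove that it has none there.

f(2) = 3 and f(4) = -67, which have opposite signs.
f is continuous everywhere (it is a polynomial), in particular on [2, 4].
By the Intermediate Value Theorem, f takes the value 0 somewhere in the open interval.

Such a root exists.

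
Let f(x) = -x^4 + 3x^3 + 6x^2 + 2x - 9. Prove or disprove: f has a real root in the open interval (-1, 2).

Such a root exists.

f(-1) = -9 and f(2) = 27, which have opposite signs.
f is continuous everywhere (it is a polynomial), in particular on [-1, 2].
By the Intermediate Value Theorem f must vanish at some point of (-1, 2).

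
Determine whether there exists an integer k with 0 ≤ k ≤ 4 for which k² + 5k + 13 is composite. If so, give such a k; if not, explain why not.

k = 4

At k = 4: 4² + 5·4 + 13 = 49 = 7·7, which is composite.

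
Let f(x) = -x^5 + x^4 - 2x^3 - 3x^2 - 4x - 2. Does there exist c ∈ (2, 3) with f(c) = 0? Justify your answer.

No.

The endpoint values f(2) = -54 and f(3) = -257 are both negative. Claim: f(x) < 0 for every x in (2, 3).
Substitute x = 2 + u, where 0 < u < 1 on the interval. Expanding, f(2 + u) = -u^5 - 9u^4 - 34u^3 - 71u^2 - 88u - 54.
The nonzero coefficients here are all negative, so for u > 0 every term is negative (or zero), and the constant term -54 is strictly negative.
So f is strictly negative on (2, 3); no root exists in the interval.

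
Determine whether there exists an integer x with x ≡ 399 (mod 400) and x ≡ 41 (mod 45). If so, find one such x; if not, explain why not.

No such integer exists.

gcd(400, 45) = 5. If x ≡ 399 (mod 400) and x ≡ 41 (mod 45), then x ≡ 399 (mod 5) and x ≡ 41 (mod 5).
However 399 ≡ 4 and 41 ≡ 1 (mod 5), and 4 ≠ 1.
Therefore no such x exists.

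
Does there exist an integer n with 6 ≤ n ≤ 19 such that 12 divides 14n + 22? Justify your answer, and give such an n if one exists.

n = 7

At n = 6 the value 106 is not a multiple of 12. n = 7 works, since 14·7 + 22 = 120 = 10·12.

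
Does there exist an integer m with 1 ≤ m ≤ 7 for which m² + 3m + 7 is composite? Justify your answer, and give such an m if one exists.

At m = 4: 4² + 3·4 + 7 = 35 = 5·7, which is composite.

m = 4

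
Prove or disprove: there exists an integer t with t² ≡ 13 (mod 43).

t = 20

Take t = 20. Then 20² = 400 = 9·43 + 13, so 20² ≡ 13 (mod 43).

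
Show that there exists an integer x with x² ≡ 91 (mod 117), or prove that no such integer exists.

x = 91

Take x = 91. Then 91² = 8281 = 70·117 + 91, so 91² ≡ 91 (mod 117).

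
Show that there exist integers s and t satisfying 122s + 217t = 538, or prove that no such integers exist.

s = 72, t = -38

Since gcd(122, 217) = 1, every integer is an integer combination of 122 and 217.
Run the Euclidean algorithm on 217 and 122: 217 = 1·122 + 95, 122 = 1·95 + 27, 95 = 3·27 + 14, 27 = 1·14 + 13, 14 = 1·13 + 1, 13 = 13·1 + 0.
Unwinding: 1 = 14 − 1·13 = 14 − (27 − 1·14) = −27 + 2·14 = −27 + 2·(95 − 3·27) = 2·95 − 7·27 = 2·95 − 7·(122 − 1·95) = −7·122 + 9·95 = −7·122 + 9·(217 − 1·122) = 9·217 − 16·122, i.e. 122·(-16) + 217·9 = 1.
Scaling by 538 gives the particular solution (s, t) = (-8608, 4842).
Shifting by a multiple of (217, −122) keeps it a solution: s = -8608 + 40·217 = 72, t = 4842 − 40·122 = -38.
Indeed 122·72 + 217·(-38) = 8784 − 8246 = 538.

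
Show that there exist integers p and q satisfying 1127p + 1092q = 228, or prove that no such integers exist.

No such integers exist.

Both 1127 and 1092 are divisible by gcd(1127, 1092) = 7, hence so is any combination 1127p + 1092q.
But 228 is not a multiple of 7 (it leaves remainder 4).
Therefore 1127p + 1092q = 228 has no solution in integers.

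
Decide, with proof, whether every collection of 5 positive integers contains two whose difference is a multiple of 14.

No; for instance {48, 49, 50, 51, 52} is a counterexample.

Take the 5 consecutive integers 48, 49, …, 52: their residues mod 14 are all distinct because 5 ≤ 14.
The differences between them range over 1, …, 4, none of which is divisible by 14.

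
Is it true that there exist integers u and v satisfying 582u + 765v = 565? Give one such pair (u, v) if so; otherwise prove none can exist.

There are no such integers.

Any value of 582u + 765v is a multiple of gcd(582, 765) = 3.
But 565 = 3·188 + 1, so 3 ∤ 565.
So the equation is unsolvable over ℤ.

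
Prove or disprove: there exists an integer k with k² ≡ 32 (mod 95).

Since 5 ∣ 95, a solution of k² ≡ 32 (mod 95) would also satisfy k² ≡ 32 ≡ 2 (mod 5).
Squares mod 5 repeat after k = 2 (as (−k)² = k²); for k = 0..2 they are 0, 1, 4.
So the quadratic residues mod 5 are {0, 1, 4}, and 2 is not among them.
Therefore k² ≡ 32 (mod 95) has no solution.

There is no such integer.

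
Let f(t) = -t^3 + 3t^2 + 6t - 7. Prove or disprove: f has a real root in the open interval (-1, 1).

f(-1) = -9 and f(1) = 1, which have opposite signs.
f is continuous everywhere (it is a polynomial), in particular on [-1, 1].
By the Intermediate Value Theorem f must vanish at some point of (-1, 1).

Such a root exists.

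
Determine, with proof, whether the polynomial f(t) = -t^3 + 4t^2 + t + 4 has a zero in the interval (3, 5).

f(3) = 16 and f(5) = -16, which have opposite signs.
Since f is a polynomial it is continuous on [3, 5].
By the Intermediate Value Theorem, f takes the value 0 somewhere in the open interval.

Yes, f has a root in the interval.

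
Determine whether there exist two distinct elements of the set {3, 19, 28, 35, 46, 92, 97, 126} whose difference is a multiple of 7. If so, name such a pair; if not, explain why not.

28 mod 7 = 0 and 35 mod 7 = 0, so 35 − 28 = 7 = 1·7.

The pair (28, 35) works.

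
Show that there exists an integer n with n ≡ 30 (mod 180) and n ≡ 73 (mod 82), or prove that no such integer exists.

Both moduli are multiples of 2 = gcd(180, 82), so any solution would satisfy n ≡ 30 and n ≡ 73 modulo 2 simultaneously.
However 30 ≡ 0 and 73 ≡ 1 (mod 2), and 0 ≠ 1.
Hence the system has no solution.

There is no such integer.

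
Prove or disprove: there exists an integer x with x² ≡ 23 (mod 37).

No, no such integer exists.

Apply Euler's criterion with the prime 37: 23 is a quadratic residue iff 23^18 ≡ 1 (mod 37), and a non-residue iff it is ≡ −1.
Repeated squaring mod 37: 23^2 = 529 ≡ 11; 23^4 ≡ 11² = 121 ≡ 10; 23^8 ≡ 10² = 100 ≡ 26; 23^16 ≡ 26² = 676 ≡ 10.
Since 18 = 16 + 2, 23^18 ≡ 10 · 11; multiplying out mod 37: 10·11 = 110 ≡ 36. Thus 23^18 ≡ 36 ≡ −1 (mod 37).
The value −1 means 23 is a non-residue modulo 37, so x² ≡ 23 (mod 37) is impossible.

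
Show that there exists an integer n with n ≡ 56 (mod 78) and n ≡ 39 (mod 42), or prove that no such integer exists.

Both moduli are multiples of 6 = gcd(78, 42), so any solution would satisfy n ≡ 56 and n ≡ 39 modulo 6 simultaneously.
However 56 ≡ 2 and 39 ≡ 3 (mod 6), and 2 ≠ 3.
Therefore no such n exists.

No such integer exists.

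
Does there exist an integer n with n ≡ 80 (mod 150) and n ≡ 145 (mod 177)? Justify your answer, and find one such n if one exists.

There is no such integer.

Both moduli are multiples of 3 = gcd(150, 177), so any solution would satisfy n ≡ 80 and n ≡ 145 modulo 3 simultaneously.
These are incompatible: 80 − 145 = -65 is not divisible by 3.
Therefore no such n exists.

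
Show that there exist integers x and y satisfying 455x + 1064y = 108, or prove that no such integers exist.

No, no such integers exist.

gcd(455, 1064) = 7, so every integer of the form 455x + 1064y is a multiple of 7.
But 108 = 7·15 + 3, so 7 ∤ 108.
Hence no integers x, y satisfy the equation.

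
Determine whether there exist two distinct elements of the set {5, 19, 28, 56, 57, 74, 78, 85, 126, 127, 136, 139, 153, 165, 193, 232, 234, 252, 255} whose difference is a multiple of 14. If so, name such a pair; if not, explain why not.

Both 5 and 19 leave remainder 5 on division by 14; their difference 14 = 1·14 is a multiple of 14.

The pair (5, 19) works.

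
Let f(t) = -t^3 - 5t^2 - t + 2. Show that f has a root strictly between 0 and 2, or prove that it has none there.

f(0) = 2 and f(2) = -28, which have opposite signs.
As a polynomial, f is continuous on every closed interval.
By the Intermediate Value Theorem f must vanish at some point of (0, 2).

Such a root exists.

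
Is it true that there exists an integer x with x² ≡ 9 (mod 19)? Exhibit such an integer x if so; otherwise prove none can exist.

Take x = 3. Then 3² = 9, and since 0 ≤ 9 < 19 this is already reduced: 3² ≡ 9 (mod 19).

x = 3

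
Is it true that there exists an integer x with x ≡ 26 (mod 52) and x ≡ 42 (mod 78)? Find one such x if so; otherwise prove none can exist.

Both moduli are multiples of 26 = gcd(52, 78), so any solution would satisfy x ≡ 26 and x ≡ 42 modulo 26 simultaneously.
These are incompatible: 26 − 42 = -16 is not divisible by 26.
Therefore no such x exists.

No, no such integer exists.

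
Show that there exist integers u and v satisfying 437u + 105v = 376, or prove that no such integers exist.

u = 53, v = -217

437 and 105 are coprime, so 437u + 105v ranges over all of ℤ.
Euclidean algorithm: 437 = 4·105 + 17, 105 = 6·17 + 3, 17 = 5·3 + 2, 3 = 1·2 + 1, 2 = 2·1 + 0.
Unwinding: 1 = 3 − 1·2 = 3 − (17 − 5·3) = −17 + 6·3 = −17 + 6·(105 − 6·17) = 6·105 − 37·17 = 6·105 − 37·(437 − 4·105) = −37·437 + 154·105, i.e. 437·(-37) + 105·154 = 1.
Multiplying through by 376: u = (-37)·376 = -13912, v = 154·376 = 57904 is a solution.
The general solution is u = -13912 + 105k, v = 57904 − 437k; taking k = 133 gives the smaller pair u = 53, v = -217.
Check: 437·53 + 105·(-217) = 23161 − 22785 = 376. ✓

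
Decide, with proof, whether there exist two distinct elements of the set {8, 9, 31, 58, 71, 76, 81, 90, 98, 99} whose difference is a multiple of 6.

8 mod 6 = 2 and 98 mod 6 = 2, so 98 − 8 = 90 = 15·6.

Yes: 8 and 98.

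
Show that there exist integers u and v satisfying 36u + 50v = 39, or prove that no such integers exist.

Both 36 and 50 are divisible by gcd(36, 50) = 2, hence so is any combination 36u + 50v.
But 39 is not a multiple of 2 (it leaves remainder 1).
Hence no integers u, v satisfy the equation.

No, no such integers exist.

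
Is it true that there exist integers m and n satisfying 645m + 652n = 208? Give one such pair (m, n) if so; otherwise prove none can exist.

Since gcd(645, 652) = 1, every integer is an integer combination of 645 and 652.
Euclidean algorithm: 652 = 1·645 + 7, 645 = 92·7 + 1, 7 = 7·1 + 0.
Working back up the chain: 1 = 645 − 92·7 = 645 − 92·(652 − 1·645) = −92·652 + 93·645. So 645·93 + 652·(-92) = 1.
Multiplying through by 208: m = 93·208 = 19344, n = (-92)·208 = -19136 is a solution.
Shifting by a multiple of (652, −645) keeps it a solution: m = 19344 − 29·652 = 436, n = -19136 + 29·645 = -431.
Indeed 645·436 + 652·(-431) = 281220 − 281012 = 208.

m = 436, n = -431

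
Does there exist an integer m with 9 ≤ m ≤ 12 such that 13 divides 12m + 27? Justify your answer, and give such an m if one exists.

No, no such integer m in that range exists.

The values of 12m + 27 for m = 9, 10, 11, 12 are 135, 147, 159, 171; reduced mod 13 these are 5, 4, 3, 2.
The residue 0 does not occur, so no m in [9, 12] makes 12m + 27 a multiple of 13.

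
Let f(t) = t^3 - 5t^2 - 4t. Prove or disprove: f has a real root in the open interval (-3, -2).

The endpoint values f(-3) = -60 and f(-2) = -20 are both negative. Claim: f(t) < 0 for every t in (-3, -2).
Shift to the endpoint -2: with t = -2 − u (0 < u < 1), one computes f(-2 − u) = -u^3 - 11u^2 - 28u - 20.
All 4 nonzero coefficients of this polynomial in u are negative; hence for u > 0 the value is a sum of negative terms (the constant -20 among them).
Therefore f(t) < 0 throughout (-3, -2), and f has no zero there.

f has no root in that interval.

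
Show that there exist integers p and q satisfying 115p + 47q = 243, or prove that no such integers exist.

p = 25, q = -56

115 and 47 are coprime, so 115p + 47q ranges over all of ℤ.
Dividing repeatedly: 115 = 2·47 + 21, 47 = 2·21 + 5, 21 = 4·5 + 1, 5 = 5·1 + 0.
Back-substituting, 1 = 21 − 4·5 = 21 − 4·(47 − 2·21) = −4·47 + 9·21 = −4·47 + 9·(115 − 2·47) = 9·115 − 22·47; that is, 115·9 + 47·(-22) = 1.
Times 243: 115·2187 + 47·(-5346) = 243, so (2187, -5346) solves it.
Subtracting 46·47 from p and adding 46·115 to q gives the tidier solution (25, -56).
Indeed 115·25 + 47·(-56) = 2875 − 2632 = 243.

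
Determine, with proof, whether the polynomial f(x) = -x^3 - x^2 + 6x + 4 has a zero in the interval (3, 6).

The endpoint values f(3) = -14 and f(6) = -212 are both negative. Claim: f(x) < 0 for every x in (3, 6).
Substitute x = 3 + u, where 0 < u < 3 on the interval. Expanding, f(3 + u) = -u^3 - 10u^2 - 27u - 14.
All 4 nonzero coefficients of this polynomial in u are negative; hence for u > 0 the value is a sum of negative terms (the constant -14 among them).
So f is strictly negative on (3, 6); no root exists in the interval.

f has no root in that interval.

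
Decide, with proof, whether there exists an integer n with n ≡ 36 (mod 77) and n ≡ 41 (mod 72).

n = 113

Since 77 and 72 share no common factor, CRT says the pair of congruences has a solution (unique mod 5544).
Write n = 36 + 77t and require 36 + 77t ≡ 41 (mod 72), i.e. 77t ≡ 5 (mod 72).
77 ≡ 5 (mod 72), so this reads 5t ≡ 5 (mod 72). Note 5·29 = 145 ≡ 1 (mod 72) (as 145 − 1 = 2·72), so 5⁻¹ ≡ 29.
Therefore t ≡ 29·5 = 145 ≡ 1 (mod 72).
With t = 1: n = 36 + 77·1 = 113.
Verify: 113 = 1·77 + 36 and 113 = 1·72 + 41. ✓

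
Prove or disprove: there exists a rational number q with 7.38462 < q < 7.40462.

Look for a denominator N such that an integer falls strictly between N·7.38462 and N·7.40462. N = 5 works: 5·7.38462 = 36.92310 < 37 < 37.02310 = 5·7.40462.
Hence 37/5 is a rational number with 7.38462 < 37/5 < 7.40462.

q = 37/5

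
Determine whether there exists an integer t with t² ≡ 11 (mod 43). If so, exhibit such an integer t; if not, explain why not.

t = 21 works: 21² = 441, and 441 − 11 = 430 = 10·43.

t = 21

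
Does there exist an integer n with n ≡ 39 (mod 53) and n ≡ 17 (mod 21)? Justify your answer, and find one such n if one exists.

n = 1046

gcd(53, 21) = 1, so the Chinese Remainder Theorem guarantees exactly one residue class mod 1113 satisfying both.
Write n = 39 + 53t and require 39 + 53t ≡ 17 (mod 21), i.e. 53t ≡ 20 (mod 21).
53 ≡ 11 (mod 21), so this reads 11t ≡ 20 (mod 21). Invert 11 mod 21 by the Euclidean algorithm: 21 = 1·11 + 10, 11 = 1·10 + 1, 10 = 10·1 + 0; back-substituting, 1 = 11 − 1·10 = 11 − (21 − 1·11) = −21 + 2·11. Hence 11·2 ≡ 1, so 11⁻¹ ≡ 2 (mod 21).
Therefore t ≡ 2·20 = 40 ≡ 19 (mod 21).
Taking t = 19 gives n = 39 + 53·19 = 1046.
Indeed 1046 ≡ 39 (mod 53) and 1046 ≡ 17 (mod 21).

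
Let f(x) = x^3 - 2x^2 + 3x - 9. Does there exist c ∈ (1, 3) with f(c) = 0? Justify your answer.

f(1) = -7 and f(3) = 9, which have opposite signs.
As a polynomial, f is continuous on every closed interval.
So by the Intermediate Value Theorem there is a c strictly between 1 and 3 with f(c) = 0.

Yes, such a c exists.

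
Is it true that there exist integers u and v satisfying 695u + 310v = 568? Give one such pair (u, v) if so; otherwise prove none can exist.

Both 695 and 310 are divisible by gcd(695, 310) = 5, hence so is any combination 695u + 310v.
But 568 is not a multiple of 5 (it leaves remainder 3).
Therefore 695u + 310v = 568 has no solution in integers.

No such integers exist.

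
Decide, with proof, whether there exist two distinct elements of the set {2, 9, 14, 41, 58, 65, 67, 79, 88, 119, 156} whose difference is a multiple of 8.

2 and 58 are such a pair.

Reduce each element mod 8: 2↦2, 9↦1, 14↦6, 41↦1, 58↦2, 65↦1, 67↦3, 79↦7, 88↦0, 119↦7, 156↦4. The residue 2 repeats (at 2 and 58), and 58 − 2 = 56 = 7·8.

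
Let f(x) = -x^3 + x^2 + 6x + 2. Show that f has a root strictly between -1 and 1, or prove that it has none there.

f(-1) = -2 and f(1) = 8, which have opposite signs.
Since f is a polynomial it is continuous on [-1, 1].
By the Intermediate Value Theorem, f takes the value 0 somewhere in the open interval.

Such a root exists.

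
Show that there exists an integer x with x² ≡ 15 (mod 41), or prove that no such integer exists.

Apply Euler's criterion with the prime 41: 15 is a quadratic residue iff 15^20 ≡ 1 (mod 41), and a non-residue iff it is ≡ −1.
Repeated squaring mod 41: 15^2 = 225 ≡ 20; 15^4 ≡ 20² = 400 ≡ 31; 15^8 ≡ 31² = 961 ≡ 18; 15^16 ≡ 18² = 324 ≡ 37.
Since 20 = 16 + 4, 15^20 ≡ 37 · 31; multiplying out mod 41: 37·31 = 1147 ≡ 40. Thus 15^20 ≡ 40 ≡ −1 (mod 41).
By Euler's criterion 15 is a quadratic non-residue mod 41: no x satisfies x² ≡ 15 (mod 41).

No, no such integer exists.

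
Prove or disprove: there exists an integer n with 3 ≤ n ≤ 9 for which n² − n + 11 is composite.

The values for n = 3, 4, …, 9 are 17, 23, 31, 41, 53, 67, 83, and each of these is prime.
So no value in the range makes the expression composite.

There is no such integer n in that range.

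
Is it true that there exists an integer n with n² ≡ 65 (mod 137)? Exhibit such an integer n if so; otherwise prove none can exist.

n = 105

n = 105 works: 105² = 11025, and 11025 − 65 = 10960 = 80·137.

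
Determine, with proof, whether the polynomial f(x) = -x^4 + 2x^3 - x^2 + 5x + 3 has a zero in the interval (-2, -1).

f(-2) = -43 and f(-1) = -6, both negative, so a sign-change argument is unavailable; we show f keeps this sign on the whole interval.
Shift to the endpoint -1: with x = -1 − u (0 < u < 1), one computes f(-1 − u) = -u^4 - 6u^3 - 13u^2 - 17u - 6.
All 5 nonzero coefficients of this polynomial in u are negative; hence for u > 0 the value is a sum of negative terms (the constant -6 among them).
So f is strictly negative on (-2, -1); no root exists in the interval.

No such root exists.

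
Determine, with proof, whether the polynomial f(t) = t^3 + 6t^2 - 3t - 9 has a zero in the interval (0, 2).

Such a root exists.

f(0) = -9 and f(2) = 17, which have opposite signs.
As a polynomial, f is continuous on every closed interval.
By the Intermediate Value Theorem f must vanish at some point of (0, 2).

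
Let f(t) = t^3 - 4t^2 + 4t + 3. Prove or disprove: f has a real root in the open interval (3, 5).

No such root exists.

f(3) = 6 and f(5) = 48, both positive, so a sign-change argument is unavailable; we show f keeps this sign on the whole interval.
Shift to the endpoint 3: with t = 3 + u (0 < u < 2), one computes f(3 + u) = u^3 + 5u^2 + 7u + 6.
The nonzero coefficients here are all positive, so for u > 0 every term is positive (or zero), and the constant term 6 is strictly positive.
Therefore f(t) > 0 throughout (3, 5), and f has no zero there.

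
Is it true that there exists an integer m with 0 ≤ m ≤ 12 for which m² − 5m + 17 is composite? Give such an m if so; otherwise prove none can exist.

The values for m = 0, 1, …, 12 are 17, 13, 11, 11, 13, 17, 23, 31, 41, 53, 67, 83, 101, and each of these is prime.
So no value in the range makes the expression composite.

No, no such integer m in that range exists.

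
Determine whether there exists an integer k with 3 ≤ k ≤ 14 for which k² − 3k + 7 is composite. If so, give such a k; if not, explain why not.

At k = 6: 6² − 3·6 + 7 = 25 = 5·5, which is composite.

k = 6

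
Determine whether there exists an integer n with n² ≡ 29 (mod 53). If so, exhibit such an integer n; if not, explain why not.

Take n = 20. Then 20² = 400 = 7·53 + 29, so 20² ≡ 29 (mod 53).

n = 20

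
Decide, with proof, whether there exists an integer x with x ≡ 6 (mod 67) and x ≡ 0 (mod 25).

x = 475

The moduli 67 and 25 are coprime, so by the Chinese Remainder Theorem a unique solution modulo 1675 exists.
Any solution of the first congruence is x = 6 + 67t; substituting into the second, 67t ≡ 0 − 6 ≡ 19 (mod 25).
67 ≡ 17 (mod 25), so this reads 17t ≡ 19 (mod 25). Since 17·3 = 51 = 2·25 + 1, the inverse of 17 mod 25 is 3.
Therefore t ≡ 3·19 = 57 ≡ 7 (mod 25).
With t = 7: x = 6 + 67·7 = 475.
Verify: 475 = 7·67 + 6 and 475 = 19·25 + 0. ✓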